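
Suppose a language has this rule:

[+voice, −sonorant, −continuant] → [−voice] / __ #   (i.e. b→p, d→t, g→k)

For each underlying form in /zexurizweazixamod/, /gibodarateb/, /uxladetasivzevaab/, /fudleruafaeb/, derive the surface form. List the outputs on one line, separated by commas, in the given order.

zexurizweazixamot, gibodaratep, uxladetasivzevaap, fudleruafaep

/zexurizweazixamod/: /d/ is a voiced stop in word-final position, so it devoices to [t]. → [zexurizweazixamot].
/gibodarateb/: /b/ is a voiced stop in word-final position, so it devoices to [p]. → [gibodaratep].
/uxladetasivzevaab/: /b/ is a voiced stop in word-final position, so it devoices to [p]. → [uxladetasivzevaap].
/fudleruafaeb/: /b/ is a voiced stop in word-final position, so it devoices to [p]. → [fudleruafaep].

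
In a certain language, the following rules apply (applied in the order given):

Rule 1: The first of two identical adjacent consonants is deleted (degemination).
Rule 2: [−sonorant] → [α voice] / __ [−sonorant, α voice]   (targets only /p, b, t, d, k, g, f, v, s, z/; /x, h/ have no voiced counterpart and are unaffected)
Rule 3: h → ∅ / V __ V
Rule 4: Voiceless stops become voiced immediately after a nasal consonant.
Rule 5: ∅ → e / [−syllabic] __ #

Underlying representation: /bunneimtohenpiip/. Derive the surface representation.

buneimdoenbiipe

Rule 1 (degemination): /nn/ is a geminate; the first /n/ deletes. /bunneimtohenpiip/ → buneimtohenpiip.
Rule 2 (regressive voicing assimilation): no segment meets the environment; /buneimtohenpiip/ is unchanged.
Rule 3 (intervocalic h-deletion): /h/ occurs between vowels /o/ and /e/, so it deletes. /buneimtohenpiip/ → buneimtoenpiip.
Rule 4 (post-nasal voicing): /t/ is a voiceless stop immediately after the nasal /m/, so it voices to [d]. /p/ is a voiceless stop immediately after the nasal /n/, so it voices to [b]. /buneimtoenpiip/ → buneimdoenbiip.
Rule 5 (final e-epenthesis): the form ends in the consonant /p/, so [e] is inserted word-finally. /buneimdoenbiip/ → buneimdoenbiipe.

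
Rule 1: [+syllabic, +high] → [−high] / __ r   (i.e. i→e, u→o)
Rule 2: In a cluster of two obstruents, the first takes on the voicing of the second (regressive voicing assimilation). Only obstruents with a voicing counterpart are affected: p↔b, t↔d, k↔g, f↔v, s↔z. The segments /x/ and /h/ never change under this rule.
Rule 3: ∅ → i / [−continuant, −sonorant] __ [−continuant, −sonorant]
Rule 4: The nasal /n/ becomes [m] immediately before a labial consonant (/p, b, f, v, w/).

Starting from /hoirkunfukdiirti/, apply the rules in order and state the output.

hoerkumfugidierti

Rule 1 (pre-rhotic lowering): /i/ is a high vowel immediately before /r/, so it lowers to [e]. /i/ is a high vowel immediately before /r/, so it lowers to [e]. /hoirkunfukdiirti/ → hoerkunfukdierti.
Rule 2 (regressive voicing assimilation): /k/ precedes the voiced obstruent /d/, so it voices to [g] by assimilation. /hoerkunfukdierti/ → hoerkunfugdierti.
Rule 3 (stop-cluster i-epenthesis): /g/ and /d/ form a stop–stop cluster, so [i] is inserted between them. /hoerkunfugdierti/ → hoerkunfugidierti.
Rule 4 (nasal place assimilation): /n/ precedes the labial consonant /f/, so it assimilates in place to [m]. /hoerkunfugidierti/ → hoerkumfugidierti.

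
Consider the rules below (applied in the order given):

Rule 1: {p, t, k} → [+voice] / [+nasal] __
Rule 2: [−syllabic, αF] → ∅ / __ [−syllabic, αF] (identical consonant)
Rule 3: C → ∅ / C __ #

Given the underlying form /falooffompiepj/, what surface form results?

Rule 1 (post-nasal voicing): /p/ is a voiceless stop immediately after the nasal /m/, so it voices to [b]. /falooffompiepj/ → falooffombiepj.
Rule 2 (degemination): /ff/ is a geminate; the first /f/ deletes. /falooffombiepj/ → faloofombiepj.
Rule 3 (final cluster simplification): /j/ is the second consonant of a word-final cluster /pj/, so it deletes. /faloofombiepj/ → faloofombiep.

faloofombiep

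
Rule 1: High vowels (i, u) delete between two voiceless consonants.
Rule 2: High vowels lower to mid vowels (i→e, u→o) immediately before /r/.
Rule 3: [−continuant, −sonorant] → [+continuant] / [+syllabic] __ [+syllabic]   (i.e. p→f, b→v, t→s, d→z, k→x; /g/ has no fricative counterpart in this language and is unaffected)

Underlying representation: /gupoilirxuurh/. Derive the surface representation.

gufoilerxuorh

Rule 1 (high vowel syncope): no segment meets the environment; /gupoilirxuurh/ is unchanged.
Rule 2 (pre-rhotic lowering): /i/ is a high vowel immediately before /r/, so it lowers to [e]. /u/ is a high vowel immediately before /r/, so it lowers to [o]. /gupoilirxuurh/ → gupoilerxuorh.
Rule 3 (intervocalic spirantization): /p/ is a stop between vowels /u/ and /o/, so it spirantizes to the fricative [f]. /gupoilerxuorh/ → gufoilerxuorh.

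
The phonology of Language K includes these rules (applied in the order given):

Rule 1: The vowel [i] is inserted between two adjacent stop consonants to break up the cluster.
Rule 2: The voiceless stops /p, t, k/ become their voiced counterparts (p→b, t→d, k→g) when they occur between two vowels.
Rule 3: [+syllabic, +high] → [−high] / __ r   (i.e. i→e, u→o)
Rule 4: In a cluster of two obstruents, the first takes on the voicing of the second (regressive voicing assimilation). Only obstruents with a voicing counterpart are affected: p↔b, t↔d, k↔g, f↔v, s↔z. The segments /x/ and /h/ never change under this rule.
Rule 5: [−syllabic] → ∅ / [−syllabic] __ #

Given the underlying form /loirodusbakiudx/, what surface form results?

loeroduzbagiut

Rule 1 (stop-cluster i-epenthesis): no segment meets the environment; /loirodusbakiudx/ is unchanged.
Rule 2 (intervocalic voicing): /k/ is a voiceless stop between vowels /a/ and /i/, so it voices to [g]. /loirodusbakiudx/ → loirodusbagiudx.
Rule 3 (pre-rhotic lowering): /i/ is a high vowel immediately before /r/, so it lowers to [e]. /loirodusbagiudx/ → loerodusbagiudx.
Rule 4 (regressive voicing assimilation): /s/ precedes the voiced obstruent /b/, so it voices to [z] by assimilation. /d/ precedes the voiceless obstruent /x/, so it devoices to [t] by assimilation. /loerodusbagiudx/ → loeroduzbagiutx.
Rule 5 (final cluster simplification): /x/ is the second consonant of a word-final cluster /tx/, so it deletes. /loeroduzbagiutx/ → loeroduzbagiut.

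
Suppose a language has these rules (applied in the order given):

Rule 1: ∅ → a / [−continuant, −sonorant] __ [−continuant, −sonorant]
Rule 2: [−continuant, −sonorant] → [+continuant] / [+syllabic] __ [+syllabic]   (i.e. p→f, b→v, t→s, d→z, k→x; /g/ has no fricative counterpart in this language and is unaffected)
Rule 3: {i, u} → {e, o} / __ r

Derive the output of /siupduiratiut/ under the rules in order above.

siufazuerasiut

Rule 1 (stop-cluster a-epenthesis): /p/ and /d/ form a stop–stop cluster, so [a] is inserted between them. /siupduiratiut/ → siupaduiratiut.
Rule 2 (intervocalic spirantization): /p/ is a stop between vowels /u/ and /a/, so it spirantizes to the fricative [f]. /d/ is a stop between vowels /a/ and /u/, so it spirantizes to the fricative [z]. /t/ is a stop between vowels /a/ and /i/, so it spirantizes to the fricative [s]. /siupaduiratiut/ → siufazuirasiut.
Rule 3 (pre-rhotic lowering): /i/ is a high vowel immediately before /r/, so it lowers to [e]. /siufazuirasiut/ → siufazuerasiut.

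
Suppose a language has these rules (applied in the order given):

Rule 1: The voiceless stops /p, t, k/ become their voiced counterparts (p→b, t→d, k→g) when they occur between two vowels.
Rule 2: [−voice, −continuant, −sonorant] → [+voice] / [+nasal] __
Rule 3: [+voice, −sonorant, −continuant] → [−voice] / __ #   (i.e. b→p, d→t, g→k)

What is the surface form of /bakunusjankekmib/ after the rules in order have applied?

bagunusjangekmip

Rule 1 (intervocalic voicing): /k/ is a voiceless stop between vowels /a/ and /u/, so it voices to [g]. /bakunusjankekmib/ → bagunusjankekmib.
Rule 2 (post-nasal voicing): /k/ is a voiceless stop immediately after the nasal /n/, so it voices to [g]. /bagunusjankekmib/ → bagunusjangekmib.
Rule 3 (final devoicing): /b/ is a voiced stop in word-final position, so it devoices to [p]. /bagunusjangekmib/ → bagunusjangekmip.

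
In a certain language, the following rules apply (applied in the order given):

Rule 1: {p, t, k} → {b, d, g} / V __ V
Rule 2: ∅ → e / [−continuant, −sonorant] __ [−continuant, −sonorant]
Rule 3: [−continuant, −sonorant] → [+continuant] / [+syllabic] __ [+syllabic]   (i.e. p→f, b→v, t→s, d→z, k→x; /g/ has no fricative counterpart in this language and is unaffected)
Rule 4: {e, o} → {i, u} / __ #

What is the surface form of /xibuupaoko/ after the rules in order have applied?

Rule 1 (intervocalic voicing): /p/ is a voiceless stop between vowels /u/ and /a/, so it voices to [b]. /k/ is a voiceless stop between vowels /o/ and /o/, so it voices to [g]. /xibuupaoko/ → xibuubaogo.
Rule 2 (stop-cluster e-epenthesis): no segment meets the environment; /xibuubaogo/ is unchanged.
Rule 3 (intervocalic spirantization): /b/ is a stop between vowels /i/ and /u/, so it spirantizes to the fricative [v]. /b/ is a stop between vowels /u/ and /a/, so it spirantizes to the fricative [v]. /xibuubaogo/ → xivuuvaogo.
Rule 4 (final vowel raising): /o/ is a mid vowel in word-final position, so it raises to [u]. /xivuuvaogo/ → xivuuvaogu.

xivuuvaogu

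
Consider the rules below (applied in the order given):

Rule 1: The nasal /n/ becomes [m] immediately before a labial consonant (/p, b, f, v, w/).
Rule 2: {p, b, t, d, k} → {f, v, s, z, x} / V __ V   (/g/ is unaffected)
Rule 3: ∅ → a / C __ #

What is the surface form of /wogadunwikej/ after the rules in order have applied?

wogazumwixeja

Rule 1 (nasal place assimilation): /n/ precedes the labial consonant /w/, so it assimilates in place to [m]. /wogadunwikej/ → wogadumwikej.
Rule 2 (intervocalic spirantization): /d/ is a stop between vowels /a/ and /u/, so it spirantizes to the fricative [z]. /k/ is a stop between vowels /i/ and /e/, so it spirantizes to the fricative [x]. /wogadumwikej/ → wogazumwixej.
Rule 3 (final a-epenthesis): the form ends in the consonant /j/, so [a] is inserted word-finally. /wogazumwixej/ → wogazumwixeja.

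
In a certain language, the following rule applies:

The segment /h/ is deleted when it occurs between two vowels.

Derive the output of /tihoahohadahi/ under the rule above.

/h/ occurs between vowels /i/ and /o/, so it deletes.
/h/ occurs between vowels /a/ and /o/, so it deletes.
/h/ occurs between vowels /o/ and /a/, so it deletes.
/h/ occurs between vowels /a/ and /i/, so it deletes.
Surface form: [tioaoadai].

tioaoadai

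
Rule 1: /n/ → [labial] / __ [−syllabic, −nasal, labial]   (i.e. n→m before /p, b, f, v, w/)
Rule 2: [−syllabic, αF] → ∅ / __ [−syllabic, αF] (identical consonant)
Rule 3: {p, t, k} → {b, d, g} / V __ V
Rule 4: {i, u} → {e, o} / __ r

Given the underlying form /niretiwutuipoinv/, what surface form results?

nerediwuduiboimv

Rule 1 (nasal place assimilation): /n/ precedes the labial consonant /v/, so it assimilates in place to [m]. /niretiwutuipoinv/ → niretiwutuipoimv.
Rule 2 (degemination): no segment meets the environment; /niretiwutuipoimv/ is unchanged.
Rule 3 (intervocalic voicing): /t/ is a voiceless stop between vowels /e/ and /i/, so it voices to [d]. /t/ is a voiceless stop between vowels /u/ and /u/, so it voices to [d]. /p/ is a voiceless stop between vowels /i/ and /o/, so it voices to [b]. /niretiwutuipoimv/ → nirediwuduiboimv.
Rule 4 (pre-rhotic lowering): /i/ is a high vowel immediately before /r/, so it lowers to [e]. /nirediwuduiboimv/ → nerediwuduiboimv.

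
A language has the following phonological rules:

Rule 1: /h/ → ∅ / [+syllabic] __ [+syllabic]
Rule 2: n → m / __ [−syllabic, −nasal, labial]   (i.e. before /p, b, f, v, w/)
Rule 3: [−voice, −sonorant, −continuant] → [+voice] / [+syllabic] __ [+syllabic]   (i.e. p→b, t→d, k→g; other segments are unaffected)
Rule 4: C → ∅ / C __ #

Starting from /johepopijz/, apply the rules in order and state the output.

Rule 1 (intervocalic h-deletion): /h/ occurs between vowels /o/ and /e/, so it deletes. /johepopijz/ → joepopijz.
Rule 2 (nasal place assimilation): no segment meets the environment; /joepopijz/ is unchanged.
Rule 3 (intervocalic voicing): /p/ is a voiceless stop between vowels /e/ and /o/, so it voices to [b]. /p/ is a voiceless stop between vowels /o/ and /i/, so it voices to [b]. /joepopijz/ → joebobijz.
Rule 4 (final cluster simplification): /z/ is the second consonant of a word-final cluster /jz/, so it deletes. /joebobijz/ → joebobij.

joebobij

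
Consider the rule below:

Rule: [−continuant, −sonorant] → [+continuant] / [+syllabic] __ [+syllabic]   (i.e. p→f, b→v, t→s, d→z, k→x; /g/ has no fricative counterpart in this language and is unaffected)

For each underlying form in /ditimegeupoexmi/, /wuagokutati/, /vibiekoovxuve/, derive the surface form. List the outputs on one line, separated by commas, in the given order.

/ditimegeupoexmi/: /t/ is a stop between vowels /i/ and /i/, so it spirantizes to the fricative [s]. /p/ is a stop between vowels /u/ and /o/, so it spirantizes to the fricative [f]. → [disimegeufoexmi].
/wuagokutati/: /k/ is a stop between vowels /o/ and /u/, so it spirantizes to the fricative [x]. /t/ is a stop between vowels /u/ and /a/, so it spirantizes to the fricative [s]. /t/ is a stop between vowels /a/ and /i/, so it spirantizes to the fricative [s]. → [wuagoxusasi].
/vibiekoovxuve/: /b/ is a stop between vowels /i/ and /i/, so it spirantizes to the fricative [v]. /k/ is a stop between vowels /e/ and /o/, so it spirantizes to the fricative [x]. → [viviexoovxuve].

disimegeufoexmi, wuagoxusasi, viviexoovxuve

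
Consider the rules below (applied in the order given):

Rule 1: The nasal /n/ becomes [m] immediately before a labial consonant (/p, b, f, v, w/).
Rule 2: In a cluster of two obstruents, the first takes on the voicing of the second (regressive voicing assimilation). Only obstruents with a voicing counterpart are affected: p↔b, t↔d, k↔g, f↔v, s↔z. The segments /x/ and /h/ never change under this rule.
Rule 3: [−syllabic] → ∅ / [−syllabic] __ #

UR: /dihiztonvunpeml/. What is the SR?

Rule 1 (nasal place assimilation): /n/ precedes the labial consonant /v/, so it assimilates in place to [m]. /n/ precedes the labial consonant /p/, so it assimilates in place to [m]. /dihiztonvunpeml/ → dihiztomvumpeml.
Rule 2 (regressive voicing assimilation): /z/ precedes the voiceless obstruent /t/, so it devoices to [s] by assimilation. /dihiztomvumpeml/ → dihistomvumpeml.
Rule 3 (final cluster simplification): /l/ is the second consonant of a word-final cluster /ml/, so it deletes. /dihistomvumpeml/ → dihistomvumpem.

dihistomvumpem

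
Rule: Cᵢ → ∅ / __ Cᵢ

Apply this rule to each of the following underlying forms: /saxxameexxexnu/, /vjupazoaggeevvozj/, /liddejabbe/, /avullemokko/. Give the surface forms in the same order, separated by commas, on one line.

/saxxameexxexnu/: /xx/ is a geminate; the first /x/ deletes. /xx/ is a geminate; the first /x/ deletes. → [saxameexexnu].
/vjupazoaggeevvozj/: /gg/ is a geminate; the first /g/ deletes. /vv/ is a geminate; the first /v/ deletes. → [vjupazoageevozj].
/liddejabbe/: /dd/ is a geminate; the first /d/ deletes. /bb/ is a geminate; the first /b/ deletes. → [lidejabe].
/avullemokko/: /ll/ is a geminate; the first /l/ deletes. /kk/ is a geminate; the first /k/ deletes. → [avulemoko].

saxameexexnu, vjupazoageevozj, lidejabe, avulemoko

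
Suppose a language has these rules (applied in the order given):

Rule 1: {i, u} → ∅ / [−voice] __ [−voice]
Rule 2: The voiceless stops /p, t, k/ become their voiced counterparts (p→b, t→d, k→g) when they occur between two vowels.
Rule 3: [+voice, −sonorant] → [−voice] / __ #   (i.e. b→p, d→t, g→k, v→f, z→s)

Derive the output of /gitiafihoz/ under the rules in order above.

gidiafhos

Rule 1 (high vowel syncope): /i/ is a high vowel flanked by voiceless consonants /f/ and /h/, so it deletes. /gitiafihoz/ → gitiafhoz.
Rule 2 (intervocalic voicing): /t/ is a voiceless stop between vowels /i/ and /i/, so it voices to [d]. /gitiafhoz/ → gidiafhoz.
Rule 3 (final devoicing): /z/ is a voiced obstruent in word-final position, so it devoices to [s]. /gidiafhoz/ → gidiafhos.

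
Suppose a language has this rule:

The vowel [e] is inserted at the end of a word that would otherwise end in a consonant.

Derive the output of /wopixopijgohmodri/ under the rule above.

wopixopijgohmodri

No segment of /wopixopijgohmodri/ meets the structural description of the rule, so the form surfaces unchanged.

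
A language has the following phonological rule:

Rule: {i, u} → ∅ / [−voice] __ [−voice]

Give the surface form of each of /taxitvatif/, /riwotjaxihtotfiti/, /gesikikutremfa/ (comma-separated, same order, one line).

/taxitvatif/: /i/ is a high vowel flanked by voiceless consonants /x/ and /t/, so it deletes. /i/ is a high vowel flanked by voiceless consonants /t/ and /f/, so it deletes. → [taxtvatf].
/riwotjaxihtotfiti/: /i/ is a high vowel flanked by voiceless consonants /x/ and /h/, so it deletes. /i/ is a high vowel flanked by voiceless consonants /f/ and /t/, so it deletes. → [riwotjaxhtotfti].
/gesikikutremfa/: /i/ is a high vowel flanked by voiceless consonants /s/ and /k/, so it deletes. /i/ is a high vowel flanked by voiceless consonants /k/ and /k/, so it deletes. /u/ is a high vowel flanked by voiceless consonants /k/ and /t/, so it deletes. → [geskktremfa].

taxtvatf, riwotjaxhtotfti, geskktremfa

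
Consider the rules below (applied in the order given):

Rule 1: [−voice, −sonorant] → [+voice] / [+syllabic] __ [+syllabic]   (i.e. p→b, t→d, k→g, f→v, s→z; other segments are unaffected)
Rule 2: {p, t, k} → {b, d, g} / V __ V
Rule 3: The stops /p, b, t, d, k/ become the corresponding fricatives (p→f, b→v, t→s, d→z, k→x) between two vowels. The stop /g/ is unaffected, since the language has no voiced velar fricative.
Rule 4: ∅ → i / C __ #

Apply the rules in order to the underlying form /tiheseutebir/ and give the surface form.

Rule 1 (intervocalic voicing): /s/ is a voiceless obstruent between vowels /e/ and /e/, so it voices to [z]. /t/ is a voiceless obstruent between vowels /u/ and /e/, so it voices to [d]. /tiheseutebir/ → tihezeudebir.
Rule 2 (intervocalic voicing): no segment meets the environment; /tihezeudebir/ is unchanged.
Rule 3 (intervocalic spirantization): /d/ is a stop between vowels /u/ and /e/, so it spirantizes to the fricative [z]. /b/ is a stop between vowels /e/ and /i/, so it spirantizes to the fricative [v]. /tihezeudebir/ → tihezeuzevir.
Rule 4 (final i-epenthesis): the form ends in the consonant /r/, so [i] is inserted word-finally. /tihezeuzevir/ → tihezeuzeviri.

tihezeuzeviri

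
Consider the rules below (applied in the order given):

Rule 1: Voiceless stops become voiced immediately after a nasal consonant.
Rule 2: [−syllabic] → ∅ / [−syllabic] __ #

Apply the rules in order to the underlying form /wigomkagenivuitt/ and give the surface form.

Rule 1 (post-nasal voicing): /k/ is a voiceless stop immediately after the nasal /m/, so it voices to [g]. /wigomkagenivuitt/ → wigomgagenivuitt.
Rule 2 (final cluster simplification): /t/ is the second consonant of a word-final cluster /tt/, so it deletes. /wigomgagenivuitt/ → wigomgagenivuit.

wigomgagenivuit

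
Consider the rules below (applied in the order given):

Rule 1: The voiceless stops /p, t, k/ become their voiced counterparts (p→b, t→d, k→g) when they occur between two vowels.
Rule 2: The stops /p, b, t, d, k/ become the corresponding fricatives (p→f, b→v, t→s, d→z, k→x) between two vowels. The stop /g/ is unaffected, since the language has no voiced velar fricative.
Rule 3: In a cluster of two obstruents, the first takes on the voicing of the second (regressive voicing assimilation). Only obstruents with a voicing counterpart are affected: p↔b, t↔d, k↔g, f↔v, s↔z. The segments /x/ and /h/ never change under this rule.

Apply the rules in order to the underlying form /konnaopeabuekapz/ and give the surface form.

konnaoveavuegabz

Rule 1 (intervocalic voicing): /p/ is a voiceless stop between vowels /o/ and /e/, so it voices to [b]. /k/ is a voiceless stop between vowels /e/ and /a/, so it voices to [g]. /konnaopeabuekapz/ → konnaobeabuegapz.
Rule 2 (intervocalic spirantization): /b/ is a stop between vowels /o/ and /e/, so it spirantizes to the fricative [v]. /b/ is a stop between vowels /a/ and /u/, so it spirantizes to the fricative [v]. /konnaobeabuegapz/ → konnaoveavuegapz.
Rule 3 (regressive voicing assimilation): /p/ precedes the voiced obstruent /z/, so it voices to [b] by assimilation. /konnaoveavuegapz/ → konnaoveavuegabz.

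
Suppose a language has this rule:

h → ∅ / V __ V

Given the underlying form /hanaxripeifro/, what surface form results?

No segment of /hanaxripeifro/ meets the structural description of the rule, so the form surfaces unchanged.

hanaxripeifro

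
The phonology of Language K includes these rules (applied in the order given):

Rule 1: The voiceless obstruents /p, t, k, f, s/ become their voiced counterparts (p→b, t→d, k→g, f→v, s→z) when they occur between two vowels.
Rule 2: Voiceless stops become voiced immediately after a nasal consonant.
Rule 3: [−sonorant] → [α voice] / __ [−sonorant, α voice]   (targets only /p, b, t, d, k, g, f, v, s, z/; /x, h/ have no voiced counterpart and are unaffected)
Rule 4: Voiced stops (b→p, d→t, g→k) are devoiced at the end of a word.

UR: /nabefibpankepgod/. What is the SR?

nabevippangebgot

Rule 1 (intervocalic voicing): /f/ is a voiceless obstruent between vowels /e/ and /i/, so it voices to [v]. /nabefibpankepgod/ → nabevibpankepgod.
Rule 2 (post-nasal voicing): /k/ is a voiceless stop immediately after the nasal /n/, so it voices to [g]. /nabevibpankepgod/ → nabevibpangepgod.
Rule 3 (regressive voicing assimilation): /b/ precedes the voiceless obstruent /p/, so it devoices to [p] by assimilation. /p/ precedes the voiced obstruent /g/, so it voices to [b] by assimilation. /nabevibpangepgod/ → nabevippangebgod.
Rule 4 (final devoicing): /d/ is a voiced stop in word-final position, so it devoices to [t]. /nabevippangebgod/ → nabevippangebgot.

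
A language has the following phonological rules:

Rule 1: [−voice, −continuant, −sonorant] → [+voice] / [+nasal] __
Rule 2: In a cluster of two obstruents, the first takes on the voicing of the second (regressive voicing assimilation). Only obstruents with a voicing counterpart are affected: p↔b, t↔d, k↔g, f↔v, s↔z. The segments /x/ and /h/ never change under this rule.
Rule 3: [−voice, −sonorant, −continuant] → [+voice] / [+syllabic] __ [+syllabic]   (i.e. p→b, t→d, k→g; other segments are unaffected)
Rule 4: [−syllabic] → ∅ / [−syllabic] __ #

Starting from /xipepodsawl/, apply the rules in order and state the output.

xibebotsaw

Rule 1 (post-nasal voicing): no segment meets the environment; /xipepodsawl/ is unchanged.
Rule 2 (regressive voicing assimilation): /d/ precedes the voiceless obstruent /s/, so it devoices to [t] by assimilation. /xipepodsawl/ → xipepotsawl.
Rule 3 (intervocalic voicing): /p/ is a voiceless stop between vowels /i/ and /e/, so it voices to [b]. /p/ is a voiceless stop between vowels /e/ and /o/, so it voices to [b]. /xipepotsawl/ → xibebotsawl.
Rule 4 (final cluster simplification): /l/ is the second consonant of a word-final cluster /wl/, so it deletes. /xibebotsawl/ → xibebotsaw.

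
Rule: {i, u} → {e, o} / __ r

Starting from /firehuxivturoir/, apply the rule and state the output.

ferehuxivtoroer

Scanning /firehuxivturoir/: /i/ is a high vowel immediately before /r/, so it lowers to [e]; /u/ at position 6 is not in the conditioning environment; /i/ at position 8 is not in the conditioning environment; /u/ is a high vowel immediately before /r/, so it lowers to [o]; /i/ is a high vowel immediately before /r/, so it lowers to [e].
Result: [ferehuxivtoroer].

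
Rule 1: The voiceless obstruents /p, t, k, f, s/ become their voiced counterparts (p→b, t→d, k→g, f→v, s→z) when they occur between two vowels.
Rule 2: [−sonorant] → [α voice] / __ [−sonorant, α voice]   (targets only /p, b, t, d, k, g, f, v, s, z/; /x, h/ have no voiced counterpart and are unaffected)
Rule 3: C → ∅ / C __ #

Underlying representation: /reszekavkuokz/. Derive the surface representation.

Rule 1 (intervocalic voicing): /k/ is a voiceless obstruent between vowels /e/ and /a/, so it voices to [g]. /reszekavkuokz/ → reszegavkuokz.
Rule 2 (regressive voicing assimilation): /s/ precedes the voiced obstruent /z/, so it voices to [z] by assimilation. /v/ precedes the voiceless obstruent /k/, so it devoices to [f] by assimilation. /k/ precedes the voiced obstruent /z/, so it voices to [g] by assimilation. /reszegavkuokz/ → rezzegafkuogz.
Rule 3 (final cluster simplification): /z/ is the second consonant of a word-final cluster /gz/, so it deletes. /rezzegafkuogz/ → rezzegafkuog.

rezzegafkuog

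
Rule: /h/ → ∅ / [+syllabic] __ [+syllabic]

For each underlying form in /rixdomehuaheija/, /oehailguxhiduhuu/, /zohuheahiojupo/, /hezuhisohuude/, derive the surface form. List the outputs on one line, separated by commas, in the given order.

rixdomeuaeija, oeailguxhiduuu, zoueaiojupo, hezuisouude

/rixdomehuaheija/: /h/ occurs between vowels /e/ and /u/, so it deletes. /h/ occurs between vowels /a/ and /e/, so it deletes. → [rixdomeuaeija].
/oehailguxhiduhuu/: /h/ occurs between vowels /e/ and /a/, so it deletes. /h/ occurs between vowels /u/ and /u/, so it deletes. → [oeailguxhiduuu].
/zohuheahiojupo/: /h/ occurs between vowels /o/ and /u/, so it deletes. /h/ occurs between vowels /u/ and /e/, so it deletes. /h/ occurs between vowels /a/ and /i/, so it deletes. → [zoueaiojupo].
/hezuhisohuude/: /h/ occurs between vowels /u/ and /i/, so it deletes. /h/ occurs between vowels /o/ and /u/, so it deletes. → [hezuisouude].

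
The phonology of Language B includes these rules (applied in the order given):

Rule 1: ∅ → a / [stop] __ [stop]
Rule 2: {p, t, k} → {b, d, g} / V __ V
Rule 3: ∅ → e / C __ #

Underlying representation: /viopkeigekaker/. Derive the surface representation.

viobageigegagere

Rule 1 (stop-cluster a-epenthesis): /p/ and /k/ form a stop–stop cluster, so [a] is inserted between them. /viopkeigekaker/ → viopakeigekaker.
Rule 2 (intervocalic voicing): /p/ is a voiceless stop between vowels /o/ and /a/, so it voices to [b]. /k/ is a voiceless stop between vowels /a/ and /e/, so it voices to [g]. /k/ is a voiceless stop between vowels /e/ and /a/, so it voices to [g]. /k/ is a voiceless stop between vowels /a/ and /e/, so it voices to [g]. /viopakeigekaker/ → viobageigegager.
Rule 3 (final e-epenthesis): the form ends in the consonant /r/, so [e] is inserted word-finally. /viobageigegager/ → viobageigegagere.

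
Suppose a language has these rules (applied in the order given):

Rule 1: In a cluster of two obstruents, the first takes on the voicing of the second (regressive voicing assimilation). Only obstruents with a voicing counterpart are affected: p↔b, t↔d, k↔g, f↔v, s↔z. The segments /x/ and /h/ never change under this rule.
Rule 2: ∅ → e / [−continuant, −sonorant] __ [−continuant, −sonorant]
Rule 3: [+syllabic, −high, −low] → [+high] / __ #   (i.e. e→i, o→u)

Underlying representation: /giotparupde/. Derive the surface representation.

gioteparubedi

Rule 1 (regressive voicing assimilation): /p/ precedes the voiced obstruent /d/, so it voices to [b] by assimilation. /giotparupde/ → giotparubde.
Rule 2 (stop-cluster e-epenthesis): /t/ and /p/ form a stop–stop cluster, so [e] is inserted between them. /b/ and /d/ form a stop–stop cluster, so [e] is inserted between them. /giotparubde/ → gioteparubede.
Rule 3 (final vowel raising): /e/ is a mid vowel in word-final position, so it raises to [i]. /gioteparubede/ → gioteparubedi.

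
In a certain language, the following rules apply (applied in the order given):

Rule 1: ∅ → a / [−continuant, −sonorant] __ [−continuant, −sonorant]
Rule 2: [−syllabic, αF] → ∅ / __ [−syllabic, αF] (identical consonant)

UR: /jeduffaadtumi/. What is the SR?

jedufaadatumi

Rule 1 (stop-cluster a-epenthesis): /d/ and /t/ form a stop–stop cluster, so [a] is inserted between them. /jeduffaadtumi/ → jeduffaadatumi.
Rule 2 (degemination): /ff/ is a geminate; the first /f/ deletes. /jeduffaadatumi/ → jedufaadatumi.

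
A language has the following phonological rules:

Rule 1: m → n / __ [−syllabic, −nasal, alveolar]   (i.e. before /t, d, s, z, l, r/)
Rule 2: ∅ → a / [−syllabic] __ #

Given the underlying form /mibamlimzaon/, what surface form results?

mibanlinzaona

Rule 1 (nasal place assimilation): /m/ precedes the alveolar consonant /l/, so it assimilates in place to [n]. /m/ precedes the alveolar consonant /z/, so it assimilates in place to [n]. /mibamlimzaon/ → mibanlinzaon.
Rule 2 (final a-epenthesis): the form ends in the consonant /n/, so [a] is inserted word-finally. /mibanlinzaon/ → mibanlinzaona.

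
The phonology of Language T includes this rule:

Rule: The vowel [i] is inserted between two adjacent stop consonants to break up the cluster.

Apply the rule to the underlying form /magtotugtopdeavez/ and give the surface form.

magitotugitopideavez

/g/ and /t/ form a stop–stop cluster, so [i] is inserted between them.
/g/ and /t/ form a stop–stop cluster, so [i] is inserted between them.
/p/ and /d/ form a stop–stop cluster, so [i] is inserted between them.
Surface form: [magitotugitopideavez].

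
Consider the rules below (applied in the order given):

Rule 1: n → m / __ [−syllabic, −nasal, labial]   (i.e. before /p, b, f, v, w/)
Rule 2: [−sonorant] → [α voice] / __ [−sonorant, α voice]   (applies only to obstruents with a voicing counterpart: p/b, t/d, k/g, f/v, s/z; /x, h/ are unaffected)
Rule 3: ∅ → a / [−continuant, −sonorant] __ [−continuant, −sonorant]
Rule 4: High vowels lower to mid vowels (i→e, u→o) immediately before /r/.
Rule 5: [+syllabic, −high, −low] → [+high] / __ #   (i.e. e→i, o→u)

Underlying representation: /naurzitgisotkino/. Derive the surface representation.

Rule 1 (nasal place assimilation): no segment meets the environment; /naurzitgisotkino/ is unchanged.
Rule 2 (regressive voicing assimilation): /t/ precedes the voiced obstruent /g/, so it voices to [d] by assimilation. /naurzitgisotkino/ → naurzidgisotkino.
Rule 3 (stop-cluster a-epenthesis): /d/ and /g/ form a stop–stop cluster, so [a] is inserted between them. /t/ and /k/ form a stop–stop cluster, so [a] is inserted between them. /naurzidgisotkino/ → naurzidagisotakino.
Rule 4 (pre-rhotic lowering): /u/ is a high vowel immediately before /r/, so it lowers to [o]. /naurzidagisotakino/ → naorzidagisotakino.
Rule 5 (final vowel raising): /o/ is a mid vowel in word-final position, so it raises to [u]. /naorzidagisotakino/ → naorzidagisotakinu.

naorzidagisotakinu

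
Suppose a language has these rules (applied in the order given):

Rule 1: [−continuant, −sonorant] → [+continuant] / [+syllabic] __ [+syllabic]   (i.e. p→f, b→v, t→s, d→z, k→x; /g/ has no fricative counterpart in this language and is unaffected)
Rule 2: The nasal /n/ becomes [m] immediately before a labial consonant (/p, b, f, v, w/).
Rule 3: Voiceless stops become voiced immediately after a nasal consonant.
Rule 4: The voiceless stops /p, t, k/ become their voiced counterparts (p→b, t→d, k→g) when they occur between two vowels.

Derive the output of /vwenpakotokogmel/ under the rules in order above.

vwembaxosoxogmel

Rule 1 (intervocalic spirantization): /k/ is a stop between vowels /a/ and /o/, so it spirantizes to the fricative [x]. /t/ is a stop between vowels /o/ and /o/, so it spirantizes to the fricative [s]. /k/ is a stop between vowels /o/ and /o/, so it spirantizes to the fricative [x]. /vwenpakotokogmel/ → vwenpaxosoxogmel.
Rule 2 (nasal place assimilation): /n/ precedes the labial consonant /p/, so it assimilates in place to [m]. /vwenpaxosoxogmel/ → vwempaxosoxogmel.
Rule 3 (post-nasal voicing): /p/ is a voiceless stop immediately after the nasal /m/, so it voices to [b]. /vwempaxosoxogmel/ → vwembaxosoxogmel.
Rule 4 (intervocalic voicing): no segment meets the environment; /vwembaxosoxogmel/ is unchanged.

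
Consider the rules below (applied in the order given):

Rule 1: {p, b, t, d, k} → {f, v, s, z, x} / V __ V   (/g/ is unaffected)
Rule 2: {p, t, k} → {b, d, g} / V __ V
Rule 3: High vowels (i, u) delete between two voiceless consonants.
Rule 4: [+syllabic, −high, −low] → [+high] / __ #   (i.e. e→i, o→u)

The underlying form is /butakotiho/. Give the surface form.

Rule 1 (intervocalic spirantization): /t/ is a stop between vowels /u/ and /a/, so it spirantizes to the fricative [s]. /k/ is a stop between vowels /a/ and /o/, so it spirantizes to the fricative [x]. /t/ is a stop between vowels /o/ and /i/, so it spirantizes to the fricative [s]. /butakotiho/ → busaxosiho.
Rule 2 (intervocalic voicing): no segment meets the environment; /busaxosiho/ is unchanged.
Rule 3 (high vowel syncope): /i/ is a high vowel flanked by voiceless consonants /s/ and /h/, so it deletes. /busaxosiho/ → busaxosho.
Rule 4 (final vowel raising): /o/ is a mid vowel in word-final position, so it raises to [u]. /busaxosho/ → busaxoshu.

busaxoshu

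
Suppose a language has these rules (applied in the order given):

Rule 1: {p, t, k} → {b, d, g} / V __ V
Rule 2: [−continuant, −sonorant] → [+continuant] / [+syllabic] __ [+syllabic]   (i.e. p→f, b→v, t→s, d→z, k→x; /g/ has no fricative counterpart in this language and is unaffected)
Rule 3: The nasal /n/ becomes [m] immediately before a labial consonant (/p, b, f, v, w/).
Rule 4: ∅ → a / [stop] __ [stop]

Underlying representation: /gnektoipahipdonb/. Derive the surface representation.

gnekatoivahipadomb

Rule 1 (intervocalic voicing): /p/ is a voiceless stop between vowels /i/ and /a/, so it voices to [b]. /gnektoipahipdonb/ → gnektoibahipdonb.
Rule 2 (intervocalic spirantization): /b/ is a stop between vowels /i/ and /a/, so it spirantizes to the fricative [v]. /gnektoibahipdonb/ → gnektoivahipdonb.
Rule 3 (nasal place assimilation): /n/ precedes the labial consonant /b/, so it assimilates in place to [m]. /gnektoivahipdonb/ → gnektoivahipdomb.
Rule 4 (stop-cluster a-epenthesis): /k/ and /t/ form a stop–stop cluster, so [a] is inserted between them. /p/ and /d/ form a stop–stop cluster, so [a] is inserted between them. /gnektoivahipdomb/ → gnekatoivahipadomb.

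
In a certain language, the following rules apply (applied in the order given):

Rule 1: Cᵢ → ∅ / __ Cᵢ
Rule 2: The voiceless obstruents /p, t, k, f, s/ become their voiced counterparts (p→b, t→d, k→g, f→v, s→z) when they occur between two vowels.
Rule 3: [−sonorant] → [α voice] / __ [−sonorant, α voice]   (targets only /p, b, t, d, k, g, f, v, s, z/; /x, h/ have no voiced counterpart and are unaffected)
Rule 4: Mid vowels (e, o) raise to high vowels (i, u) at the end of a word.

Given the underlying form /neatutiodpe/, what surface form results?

neadudiotpi

Rule 1 (degemination): no segment meets the environment; /neatutiodpe/ is unchanged.
Rule 2 (intervocalic voicing): /t/ is a voiceless obstruent between vowels /a/ and /u/, so it voices to [d]. /t/ is a voiceless obstruent between vowels /u/ and /i/, so it voices to [d]. /neatutiodpe/ → neadudiodpe.
Rule 3 (regressive voicing assimilation): /d/ precedes the voiceless obstruent /p/, so it devoices to [t] by assimilation. /neadudiodpe/ → neadudiotpe.
Rule 4 (final vowel raising): /e/ is a mid vowel in word-final position, so it raises to [i]. /neadudiotpe/ → neadudiotpi.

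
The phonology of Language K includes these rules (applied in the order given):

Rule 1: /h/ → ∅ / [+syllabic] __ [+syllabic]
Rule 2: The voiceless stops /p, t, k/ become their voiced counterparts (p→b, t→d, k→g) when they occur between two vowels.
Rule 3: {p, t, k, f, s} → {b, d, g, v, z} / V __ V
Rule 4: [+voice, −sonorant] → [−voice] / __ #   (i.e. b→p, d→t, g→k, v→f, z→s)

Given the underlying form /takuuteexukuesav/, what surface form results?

Rule 1 (intervocalic h-deletion): no segment meets the environment; /takuuteexukuesav/ is unchanged.
Rule 2 (intervocalic voicing): /k/ is a voiceless stop between vowels /a/ and /u/, so it voices to [g]. /t/ is a voiceless stop between vowels /u/ and /e/, so it voices to [d]. /k/ is a voiceless stop between vowels /u/ and /u/, so it voices to [g]. /takuuteexukuesav/ → taguudeexuguesav.
Rule 3 (intervocalic voicing): /s/ is a voiceless obstruent between vowels /e/ and /a/, so it voices to [z]. /taguudeexuguesav/ → taguudeexuguezav.
Rule 4 (final devoicing): /v/ is a voiced obstruent in word-final position, so it devoices to [f]. /taguudeexuguezav/ → taguudeexuguezaf.

taguudeexuguezaf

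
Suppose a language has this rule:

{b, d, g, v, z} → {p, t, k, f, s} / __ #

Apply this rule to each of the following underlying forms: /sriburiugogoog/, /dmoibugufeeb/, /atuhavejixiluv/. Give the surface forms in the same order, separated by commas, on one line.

sriburiugogook, dmoibugufeep, atuhavejixiluf

/sriburiugogoog/: /g/ is a voiced obstruent in word-final position, so it devoices to [k]. → [sriburiugogook].
/dmoibugufeeb/: /b/ is a voiced obstruent in word-final position, so it devoices to [p]. → [dmoibugufeep].
/atuhavejixiluv/: /v/ is a voiced obstruent in word-final position, so it devoices to [f]. → [atuhavejixiluf].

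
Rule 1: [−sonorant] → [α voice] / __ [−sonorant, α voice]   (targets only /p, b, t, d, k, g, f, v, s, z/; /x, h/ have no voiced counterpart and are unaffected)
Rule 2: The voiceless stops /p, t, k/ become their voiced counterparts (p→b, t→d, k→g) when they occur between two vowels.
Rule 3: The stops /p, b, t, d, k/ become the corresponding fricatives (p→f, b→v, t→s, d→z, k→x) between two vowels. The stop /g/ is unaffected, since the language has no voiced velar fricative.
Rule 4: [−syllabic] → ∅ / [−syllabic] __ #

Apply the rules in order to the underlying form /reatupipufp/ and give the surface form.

reazuvivuf

Rule 1 (regressive voicing assimilation): no segment meets the environment; /reatupipufp/ is unchanged.
Rule 2 (intervocalic voicing): /t/ is a voiceless stop between vowels /a/ and /u/, so it voices to [d]. /p/ is a voiceless stop between vowels /u/ and /i/, so it voices to [b]. /p/ is a voiceless stop between vowels /i/ and /u/, so it voices to [b]. /reatupipufp/ → readubibufp.
Rule 3 (intervocalic spirantization): /d/ is a stop between vowels /a/ and /u/, so it spirantizes to the fricative [z]. /b/ is a stop between vowels /u/ and /i/, so it spirantizes to the fricative [v]. /b/ is a stop between vowels /i/ and /u/, so it spirantizes to the fricative [v]. /readubibufp/ → reazuvivufp.
Rule 4 (final cluster simplification): /p/ is the second consonant of a word-final cluster /fp/, so it deletes. /reazuvivufp/ → reazuvivuf.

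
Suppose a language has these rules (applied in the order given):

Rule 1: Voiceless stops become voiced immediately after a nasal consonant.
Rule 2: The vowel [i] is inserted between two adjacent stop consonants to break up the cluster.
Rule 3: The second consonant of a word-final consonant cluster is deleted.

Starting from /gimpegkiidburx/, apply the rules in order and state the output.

Rule 1 (post-nasal voicing): /p/ is a voiceless stop immediately after the nasal /m/, so it voices to [b]. /gimpegkiidburx/ → gimbegkiidburx.
Rule 2 (stop-cluster i-epenthesis): /g/ and /k/ form a stop–stop cluster, so [i] is inserted between them. /d/ and /b/ form a stop–stop cluster, so [i] is inserted between them. /gimbegkiidburx/ → gimbegikiidiburx.
Rule 3 (final cluster simplification): /x/ is the second consonant of a word-final cluster /rx/, so it deletes. /gimbegikiidiburx/ → gimbegikiidibur.

gimbegikiidibur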